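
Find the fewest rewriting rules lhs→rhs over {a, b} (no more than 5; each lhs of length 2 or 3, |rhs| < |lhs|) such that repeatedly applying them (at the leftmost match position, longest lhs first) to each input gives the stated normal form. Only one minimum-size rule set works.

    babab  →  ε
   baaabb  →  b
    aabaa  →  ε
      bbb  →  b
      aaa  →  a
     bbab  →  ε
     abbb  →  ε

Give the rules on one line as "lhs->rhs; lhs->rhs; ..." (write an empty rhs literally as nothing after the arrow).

  | babab => abab => ab => ε
  | baaabb => aaabb => abb => b
  | aabaa => baa => aa => ε
  | bbb => b

aa->; ab->; ba->a; bb->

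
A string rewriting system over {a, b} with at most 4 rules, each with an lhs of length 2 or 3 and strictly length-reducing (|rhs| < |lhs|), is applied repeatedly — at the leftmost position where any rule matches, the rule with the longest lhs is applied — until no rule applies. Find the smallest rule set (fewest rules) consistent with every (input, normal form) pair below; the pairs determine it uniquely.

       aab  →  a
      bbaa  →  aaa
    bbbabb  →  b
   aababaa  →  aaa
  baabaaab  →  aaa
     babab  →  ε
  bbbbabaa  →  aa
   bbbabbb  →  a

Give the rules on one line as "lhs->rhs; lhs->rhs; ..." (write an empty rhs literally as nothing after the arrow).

  | aab => a
  | bbaa => aaa
  | bbbabb => ababb => abb => b
  | aababaa => aabaa => aaa

ab->; ba->a; bb->a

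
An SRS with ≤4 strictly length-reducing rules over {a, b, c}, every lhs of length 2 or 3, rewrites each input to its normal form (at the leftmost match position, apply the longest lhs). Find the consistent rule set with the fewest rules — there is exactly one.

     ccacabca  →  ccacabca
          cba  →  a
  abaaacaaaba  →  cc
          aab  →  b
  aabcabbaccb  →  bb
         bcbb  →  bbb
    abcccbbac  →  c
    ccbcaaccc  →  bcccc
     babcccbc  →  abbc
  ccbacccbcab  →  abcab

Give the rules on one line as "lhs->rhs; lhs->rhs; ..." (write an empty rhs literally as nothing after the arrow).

  | ccacabca
  | cba => ba => a
  | abaaacaaaba => aaaacaaaba => ccacaaaba => ccacccba => ccaccba => ccacba => ccaba => ccaa => cc
  | aab => b

aa->; aaa->cc; ba->a; cb->b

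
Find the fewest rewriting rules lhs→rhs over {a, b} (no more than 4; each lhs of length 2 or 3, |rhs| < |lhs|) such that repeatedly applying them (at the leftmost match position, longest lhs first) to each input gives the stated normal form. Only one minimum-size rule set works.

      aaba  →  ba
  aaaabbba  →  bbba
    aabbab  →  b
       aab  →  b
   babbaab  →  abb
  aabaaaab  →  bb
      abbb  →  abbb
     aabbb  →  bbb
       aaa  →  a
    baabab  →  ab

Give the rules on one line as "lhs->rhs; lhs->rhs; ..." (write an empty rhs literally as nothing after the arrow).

aa->; baa->ab; bab->

  | aaba => ba
  | aaaabbba => aabbba => bbba
  | aabbab => bbab => b
  | aab => b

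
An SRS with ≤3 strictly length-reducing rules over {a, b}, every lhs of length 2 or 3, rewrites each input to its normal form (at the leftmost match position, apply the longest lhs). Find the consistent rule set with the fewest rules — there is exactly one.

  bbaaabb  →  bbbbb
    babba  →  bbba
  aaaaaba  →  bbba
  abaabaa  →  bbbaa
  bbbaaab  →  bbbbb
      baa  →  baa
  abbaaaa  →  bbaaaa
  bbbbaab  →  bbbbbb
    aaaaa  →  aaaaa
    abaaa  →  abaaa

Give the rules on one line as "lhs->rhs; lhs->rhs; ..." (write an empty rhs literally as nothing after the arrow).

  | bbaaabb => bbabbb => bbbbb
  | babba => bbba
  | aaaaaba => aaabba => abbba => bbba
  | abaabaa => abbbaa => bbbaa

aab->bb; abb->bb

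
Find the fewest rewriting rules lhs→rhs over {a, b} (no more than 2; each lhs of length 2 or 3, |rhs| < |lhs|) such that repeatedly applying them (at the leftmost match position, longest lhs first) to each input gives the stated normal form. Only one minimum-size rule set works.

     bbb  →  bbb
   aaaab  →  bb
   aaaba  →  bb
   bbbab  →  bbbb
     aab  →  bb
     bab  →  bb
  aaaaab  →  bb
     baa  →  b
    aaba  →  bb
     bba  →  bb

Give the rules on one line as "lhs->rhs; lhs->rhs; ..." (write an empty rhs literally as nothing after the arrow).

aa->b; ba->b

  | bbb
  | aaaab => baab => bab => bb
  | aaaba => baba => bba => bb
  | bbbab => bbbb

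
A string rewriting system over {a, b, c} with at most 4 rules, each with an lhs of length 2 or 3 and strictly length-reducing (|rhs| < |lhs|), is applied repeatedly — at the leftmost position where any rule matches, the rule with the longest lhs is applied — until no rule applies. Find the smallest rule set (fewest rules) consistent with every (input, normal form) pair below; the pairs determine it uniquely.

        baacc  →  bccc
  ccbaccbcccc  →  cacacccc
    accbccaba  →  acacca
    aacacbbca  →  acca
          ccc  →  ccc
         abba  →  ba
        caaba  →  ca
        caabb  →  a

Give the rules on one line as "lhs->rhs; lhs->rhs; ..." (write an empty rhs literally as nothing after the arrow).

  | baacc => bccc
  | ccbaccbcccc => caaccbcccc => caccbcccc => cacacccc
  | accbccaba => acaccaba => acacca
  | aacacbbca => acacbbca => acaabca => acabca => acca

aa->a; ab->; baa->bc; cb->a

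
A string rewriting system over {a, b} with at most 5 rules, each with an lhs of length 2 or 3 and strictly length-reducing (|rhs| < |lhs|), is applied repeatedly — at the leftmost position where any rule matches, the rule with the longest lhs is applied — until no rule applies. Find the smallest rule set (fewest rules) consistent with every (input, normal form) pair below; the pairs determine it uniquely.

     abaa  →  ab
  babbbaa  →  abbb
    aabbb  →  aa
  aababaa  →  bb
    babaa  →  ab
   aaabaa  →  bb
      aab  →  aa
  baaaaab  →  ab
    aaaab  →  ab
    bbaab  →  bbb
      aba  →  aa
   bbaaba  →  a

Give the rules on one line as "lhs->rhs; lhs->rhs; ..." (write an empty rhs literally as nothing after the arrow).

  | abaa => ab
  | babbbaa => abbbaa => abbb
  | aabbb => aabb => aab => aa
  | aababaa => aaabaa => bbaa => bb

aaa->b; aab->aa; ba->a; baa->b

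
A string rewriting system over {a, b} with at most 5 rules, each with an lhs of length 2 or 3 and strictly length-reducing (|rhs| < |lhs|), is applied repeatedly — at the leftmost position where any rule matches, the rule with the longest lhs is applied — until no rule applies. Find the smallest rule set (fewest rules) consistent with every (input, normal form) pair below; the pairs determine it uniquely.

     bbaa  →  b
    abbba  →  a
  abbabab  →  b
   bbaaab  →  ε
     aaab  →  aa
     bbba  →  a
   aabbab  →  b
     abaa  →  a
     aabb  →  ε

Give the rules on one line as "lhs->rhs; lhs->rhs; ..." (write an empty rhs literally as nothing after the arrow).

  | bbaa => b
  | abbba => bba => ba => a
  | abbabab => babab => abab => b
  | bbaaab => bab => ab => ε

ab->; aba->; ba->a; baa->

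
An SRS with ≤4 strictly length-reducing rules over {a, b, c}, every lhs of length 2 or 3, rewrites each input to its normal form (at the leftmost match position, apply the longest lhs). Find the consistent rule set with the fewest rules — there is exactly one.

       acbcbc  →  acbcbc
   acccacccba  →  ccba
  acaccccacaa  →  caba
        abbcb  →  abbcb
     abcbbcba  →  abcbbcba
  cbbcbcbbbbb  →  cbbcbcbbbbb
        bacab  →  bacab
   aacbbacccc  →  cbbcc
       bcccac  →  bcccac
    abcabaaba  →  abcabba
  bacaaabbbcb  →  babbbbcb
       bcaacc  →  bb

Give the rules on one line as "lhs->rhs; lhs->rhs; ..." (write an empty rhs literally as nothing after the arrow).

  | acbcbc
  | acccacccba => cacccba => ccba
  | acaccccacaa => acccacaa => cacaa => caba
  | abbcb

aa->; acc->; caa->ba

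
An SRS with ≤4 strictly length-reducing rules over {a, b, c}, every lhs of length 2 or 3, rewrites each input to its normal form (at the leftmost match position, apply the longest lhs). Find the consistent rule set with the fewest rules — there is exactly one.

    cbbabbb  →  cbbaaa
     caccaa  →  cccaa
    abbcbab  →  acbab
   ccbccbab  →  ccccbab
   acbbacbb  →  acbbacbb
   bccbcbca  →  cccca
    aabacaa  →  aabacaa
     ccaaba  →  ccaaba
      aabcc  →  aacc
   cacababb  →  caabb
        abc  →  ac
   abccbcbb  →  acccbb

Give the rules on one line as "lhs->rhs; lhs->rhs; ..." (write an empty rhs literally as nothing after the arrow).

  | cbbabbb => cbbaaa
  | caccaa => cccaa
  | abbcbab => abcbab => acbab
  | ccbccbab => ccccbab

bbb->aa; bc->c; cab->a; cac->cc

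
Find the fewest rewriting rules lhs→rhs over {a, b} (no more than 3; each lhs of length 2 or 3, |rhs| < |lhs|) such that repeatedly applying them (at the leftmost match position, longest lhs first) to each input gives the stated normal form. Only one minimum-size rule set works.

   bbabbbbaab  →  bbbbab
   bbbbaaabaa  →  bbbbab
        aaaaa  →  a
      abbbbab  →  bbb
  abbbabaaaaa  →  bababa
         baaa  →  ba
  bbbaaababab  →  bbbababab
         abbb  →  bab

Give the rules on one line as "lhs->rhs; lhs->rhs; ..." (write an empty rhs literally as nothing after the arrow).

  | bbabbbbaab => bbbabbaab => bbbbaaab => bbbbab
  | bbbbaaabaa => bbbbabaa => bbbbab
  | aaaaa => aaa => a
  | abbbbab => babbab => bbaab => bbb

aa->; abb->ba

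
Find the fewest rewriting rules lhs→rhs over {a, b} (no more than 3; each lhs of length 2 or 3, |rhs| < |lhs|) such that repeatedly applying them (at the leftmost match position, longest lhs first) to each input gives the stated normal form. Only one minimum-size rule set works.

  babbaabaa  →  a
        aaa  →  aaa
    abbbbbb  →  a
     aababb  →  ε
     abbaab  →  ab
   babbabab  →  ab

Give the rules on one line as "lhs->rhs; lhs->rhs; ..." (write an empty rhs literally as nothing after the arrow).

aab->b; ba->; bb->

  | babbaabaa => bbaabaa => aabaa => baa => a
  | aaa
  | abbbbbb => abbbb => abb => a
  | aababb => babb => bb => ε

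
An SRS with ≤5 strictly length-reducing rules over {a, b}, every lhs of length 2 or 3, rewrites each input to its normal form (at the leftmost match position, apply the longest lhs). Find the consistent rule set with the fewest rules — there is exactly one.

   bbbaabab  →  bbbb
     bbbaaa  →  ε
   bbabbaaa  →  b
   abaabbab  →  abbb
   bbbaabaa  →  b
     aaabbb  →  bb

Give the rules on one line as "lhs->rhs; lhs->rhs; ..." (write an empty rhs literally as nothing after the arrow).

  | bbbaabab => bbabab => bbbab => bbbb
  | bbbaaa => bbaa => ba => ε
  | bbabbaaa => bbbbaaa => bbbaa => bba => b
  | abaabbab => abbab => abbb

aab->ba; aba->; ba->; bab->bb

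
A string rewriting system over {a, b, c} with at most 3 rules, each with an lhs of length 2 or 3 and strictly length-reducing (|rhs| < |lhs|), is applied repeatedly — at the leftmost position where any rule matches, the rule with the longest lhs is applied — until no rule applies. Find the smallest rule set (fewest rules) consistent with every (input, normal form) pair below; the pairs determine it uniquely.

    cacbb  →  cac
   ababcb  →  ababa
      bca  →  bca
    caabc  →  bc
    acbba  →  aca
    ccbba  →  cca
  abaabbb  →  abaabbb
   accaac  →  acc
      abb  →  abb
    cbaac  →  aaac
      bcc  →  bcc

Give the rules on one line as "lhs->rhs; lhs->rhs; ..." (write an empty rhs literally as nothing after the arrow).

  | cacbb => cac
  | ababcb => ababa
  | bca
  | caabc => bc

caa->; cb->a; cbb->c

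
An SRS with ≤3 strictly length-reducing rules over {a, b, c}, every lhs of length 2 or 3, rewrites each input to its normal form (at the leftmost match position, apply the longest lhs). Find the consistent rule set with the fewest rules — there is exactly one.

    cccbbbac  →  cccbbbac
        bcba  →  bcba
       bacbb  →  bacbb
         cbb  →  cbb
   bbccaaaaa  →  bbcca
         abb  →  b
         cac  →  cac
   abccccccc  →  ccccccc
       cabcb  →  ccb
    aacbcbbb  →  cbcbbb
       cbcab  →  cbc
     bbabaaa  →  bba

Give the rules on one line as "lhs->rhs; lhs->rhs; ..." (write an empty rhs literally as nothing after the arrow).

aa->; ab->

  | cccbbbac
  | bcba
  | bacbb
  | cbb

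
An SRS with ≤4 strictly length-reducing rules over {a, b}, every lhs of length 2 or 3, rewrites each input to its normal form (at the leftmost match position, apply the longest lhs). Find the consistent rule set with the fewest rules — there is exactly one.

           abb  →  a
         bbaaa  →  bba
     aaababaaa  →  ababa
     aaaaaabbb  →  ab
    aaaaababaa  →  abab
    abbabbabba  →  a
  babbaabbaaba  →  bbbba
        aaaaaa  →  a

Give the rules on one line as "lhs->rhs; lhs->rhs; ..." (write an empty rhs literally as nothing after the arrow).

  | abb => aa => a
  | bbaaa => bba
  | aaababaaa => aababaaa => ababaaa => ababa
  | aaaaaabbb => aaaaabbb => aaaabbb => aaabbb => aabbb => abbb => aab => ab

aa->a; abb->aa; baa->b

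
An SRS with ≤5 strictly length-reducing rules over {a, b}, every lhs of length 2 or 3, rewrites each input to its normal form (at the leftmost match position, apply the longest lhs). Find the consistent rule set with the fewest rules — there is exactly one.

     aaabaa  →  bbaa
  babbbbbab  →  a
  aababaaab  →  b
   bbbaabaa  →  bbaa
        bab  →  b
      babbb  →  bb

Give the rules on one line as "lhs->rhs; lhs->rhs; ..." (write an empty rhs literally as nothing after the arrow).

  | aaabaa => bbaa
  | babbbbbab => bbabbbab => bbbabab => aabab => aab => a
  | aababaaab => aabaaab => aaaab => bab => b
  | bbbaabaa => aaabaa => bbaa

aaa->b; ab->; abb->ba; bbb->a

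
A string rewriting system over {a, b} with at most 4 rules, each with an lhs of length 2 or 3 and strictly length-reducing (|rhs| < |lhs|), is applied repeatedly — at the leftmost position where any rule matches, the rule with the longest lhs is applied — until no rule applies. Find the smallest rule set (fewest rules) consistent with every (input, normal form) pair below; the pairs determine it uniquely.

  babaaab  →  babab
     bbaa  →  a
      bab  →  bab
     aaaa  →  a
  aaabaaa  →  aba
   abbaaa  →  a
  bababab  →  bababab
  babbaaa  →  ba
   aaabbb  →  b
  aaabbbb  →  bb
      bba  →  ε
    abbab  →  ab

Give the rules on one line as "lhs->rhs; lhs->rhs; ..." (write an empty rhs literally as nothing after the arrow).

  | babaaab => babaab => babab
  | bbaa => a
  | bab
  | aaaa => aaa => aa => a

aa->a; abb->; bba->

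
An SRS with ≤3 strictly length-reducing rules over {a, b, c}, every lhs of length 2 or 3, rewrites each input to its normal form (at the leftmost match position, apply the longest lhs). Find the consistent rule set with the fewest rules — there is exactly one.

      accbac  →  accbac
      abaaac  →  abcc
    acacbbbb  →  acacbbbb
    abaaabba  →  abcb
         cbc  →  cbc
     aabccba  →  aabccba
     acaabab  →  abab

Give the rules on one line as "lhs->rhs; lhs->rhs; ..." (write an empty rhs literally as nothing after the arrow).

aaa->c; bba->b; caa->

  | accbac
  | abaaac => abcc
  | acacbbbb
  | abaaabba => abcbba => abcb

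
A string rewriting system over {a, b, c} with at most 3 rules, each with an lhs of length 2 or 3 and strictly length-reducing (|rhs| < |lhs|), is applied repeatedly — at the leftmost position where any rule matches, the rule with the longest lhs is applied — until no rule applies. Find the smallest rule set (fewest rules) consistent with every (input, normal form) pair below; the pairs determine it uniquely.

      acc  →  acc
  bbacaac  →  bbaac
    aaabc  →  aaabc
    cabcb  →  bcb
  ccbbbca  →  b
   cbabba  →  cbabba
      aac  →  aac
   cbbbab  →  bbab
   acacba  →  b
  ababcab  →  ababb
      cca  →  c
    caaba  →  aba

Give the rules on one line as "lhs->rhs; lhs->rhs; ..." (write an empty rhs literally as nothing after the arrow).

  | acc
  | bbacaac => bbaac
  | aaabc
  | cabcb => bcb

acb->bc; ca->; cbb->b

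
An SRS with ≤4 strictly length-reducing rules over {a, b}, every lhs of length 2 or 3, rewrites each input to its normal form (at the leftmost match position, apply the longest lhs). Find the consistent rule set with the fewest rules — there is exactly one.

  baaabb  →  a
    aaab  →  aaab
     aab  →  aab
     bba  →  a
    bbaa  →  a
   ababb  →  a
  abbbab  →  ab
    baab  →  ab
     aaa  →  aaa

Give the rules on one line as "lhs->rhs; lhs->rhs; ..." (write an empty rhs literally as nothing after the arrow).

abb->; ba->a; baa->a

  | baaabb => aabb => a
  | aaab
  | aab
  | bba => ba => a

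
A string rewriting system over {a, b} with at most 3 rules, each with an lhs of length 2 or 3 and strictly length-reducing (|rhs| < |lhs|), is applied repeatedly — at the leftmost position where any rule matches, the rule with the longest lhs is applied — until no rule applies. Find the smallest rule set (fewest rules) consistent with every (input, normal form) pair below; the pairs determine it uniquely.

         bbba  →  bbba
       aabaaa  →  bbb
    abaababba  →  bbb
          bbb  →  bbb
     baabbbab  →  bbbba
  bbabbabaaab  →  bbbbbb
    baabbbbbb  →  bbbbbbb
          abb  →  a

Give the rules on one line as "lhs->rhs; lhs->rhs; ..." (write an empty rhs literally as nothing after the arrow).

aa->; aaa->bb; ab->a

  | bbba
  | aabaaa => baaa => bbb
  | abaababba => aaababba => bbbabba => bbbaba => bbbaa => bbb
  | bbb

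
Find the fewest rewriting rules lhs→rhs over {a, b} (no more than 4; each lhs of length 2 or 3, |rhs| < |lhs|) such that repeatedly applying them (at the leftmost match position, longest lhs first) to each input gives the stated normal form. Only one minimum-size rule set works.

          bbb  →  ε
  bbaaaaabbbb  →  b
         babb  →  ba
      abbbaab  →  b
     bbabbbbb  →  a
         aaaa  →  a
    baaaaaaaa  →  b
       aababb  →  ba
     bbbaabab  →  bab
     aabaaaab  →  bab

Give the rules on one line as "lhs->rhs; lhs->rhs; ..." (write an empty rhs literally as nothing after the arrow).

aa->; aaa->; bb->; bbb->

  | bbb => ε
  | bbaaaaabbbb => aaaaabbbb => aabbbb => bbbb => b
  | babb => ba
  | abbbaab => aaab => b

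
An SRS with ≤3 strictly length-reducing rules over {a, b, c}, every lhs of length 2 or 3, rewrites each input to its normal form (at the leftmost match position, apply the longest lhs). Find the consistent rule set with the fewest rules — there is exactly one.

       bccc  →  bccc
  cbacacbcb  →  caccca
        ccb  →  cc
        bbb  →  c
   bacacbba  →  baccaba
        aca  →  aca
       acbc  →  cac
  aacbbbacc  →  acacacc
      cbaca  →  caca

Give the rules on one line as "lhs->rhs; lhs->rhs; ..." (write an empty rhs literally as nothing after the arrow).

acb->ca; bb->c; cb->c

  | bccc
  | cbacacbcb => cacacbcb => caccacb => caccca
  | ccb => cc
  | bbb => cb => c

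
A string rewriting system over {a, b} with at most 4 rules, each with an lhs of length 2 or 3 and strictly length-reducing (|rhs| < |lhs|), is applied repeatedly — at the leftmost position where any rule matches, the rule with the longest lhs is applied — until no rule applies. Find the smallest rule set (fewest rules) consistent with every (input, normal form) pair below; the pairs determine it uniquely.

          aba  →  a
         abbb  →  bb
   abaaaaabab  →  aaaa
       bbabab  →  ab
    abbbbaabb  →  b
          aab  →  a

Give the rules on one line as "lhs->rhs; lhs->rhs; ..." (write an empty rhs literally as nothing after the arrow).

  | aba => a
  | abbb => bb
  | abaaaaabab => aaaaabab => aaaaab => aaaa
  | bbabab => abab => ab

aab->a; abb->b; ba->; bba->a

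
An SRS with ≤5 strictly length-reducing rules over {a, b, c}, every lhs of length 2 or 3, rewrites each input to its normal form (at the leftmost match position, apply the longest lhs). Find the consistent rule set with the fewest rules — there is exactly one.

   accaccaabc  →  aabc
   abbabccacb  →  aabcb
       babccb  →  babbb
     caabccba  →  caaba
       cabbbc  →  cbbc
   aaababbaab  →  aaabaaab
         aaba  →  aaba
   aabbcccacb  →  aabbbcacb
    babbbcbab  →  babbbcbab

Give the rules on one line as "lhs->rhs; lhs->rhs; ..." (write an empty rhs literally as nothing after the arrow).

  | accaccaabc => accaabc => aabc
  | abbabccacb => aabccacb => aabcb
  | babccb => babbb
  | caabccba => caabbba => caaba

bba->a; cab->c; cc->b; cca->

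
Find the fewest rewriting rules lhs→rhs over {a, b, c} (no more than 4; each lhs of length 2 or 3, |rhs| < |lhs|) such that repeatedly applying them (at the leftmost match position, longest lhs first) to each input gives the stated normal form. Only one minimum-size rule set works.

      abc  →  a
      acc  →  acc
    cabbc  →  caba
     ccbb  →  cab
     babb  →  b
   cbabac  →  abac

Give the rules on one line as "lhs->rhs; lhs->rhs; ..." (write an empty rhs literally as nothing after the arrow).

  | abc => aa => a
  | acc
  | cabbc => caba
  | ccbb => cab

aa->a; bab->; bc->a; cb->a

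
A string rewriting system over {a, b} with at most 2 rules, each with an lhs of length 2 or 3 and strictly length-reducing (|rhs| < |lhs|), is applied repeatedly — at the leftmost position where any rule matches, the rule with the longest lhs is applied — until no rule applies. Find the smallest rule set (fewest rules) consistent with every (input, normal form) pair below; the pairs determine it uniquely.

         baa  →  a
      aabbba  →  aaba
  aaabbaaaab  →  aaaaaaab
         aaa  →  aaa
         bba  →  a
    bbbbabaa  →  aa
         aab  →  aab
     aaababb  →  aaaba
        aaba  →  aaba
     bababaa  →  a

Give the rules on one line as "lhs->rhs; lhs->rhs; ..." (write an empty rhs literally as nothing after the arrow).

  | baa => a
  | aabbba => aaba
  | aaabbaaaab => aaaaaaab
  | aaa

baa->a; bb->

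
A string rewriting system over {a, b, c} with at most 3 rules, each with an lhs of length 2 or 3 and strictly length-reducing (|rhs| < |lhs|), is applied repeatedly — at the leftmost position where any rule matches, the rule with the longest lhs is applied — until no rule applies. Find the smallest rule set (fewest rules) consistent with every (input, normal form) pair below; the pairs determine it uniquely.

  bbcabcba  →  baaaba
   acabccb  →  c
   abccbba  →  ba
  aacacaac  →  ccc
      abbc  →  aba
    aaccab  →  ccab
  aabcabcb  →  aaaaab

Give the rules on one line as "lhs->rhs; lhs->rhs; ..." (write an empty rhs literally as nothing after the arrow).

ac->c; bc->a; cb->

  | bbcabcba => baabcba => baaaba
  | acabccb => cabccb => caacb => cacb => ccb => c
  | abccbba => aacbba => acbba => cbba => ba
  | aacacaac => acacaac => cacaac => ccaac => ccac => ccc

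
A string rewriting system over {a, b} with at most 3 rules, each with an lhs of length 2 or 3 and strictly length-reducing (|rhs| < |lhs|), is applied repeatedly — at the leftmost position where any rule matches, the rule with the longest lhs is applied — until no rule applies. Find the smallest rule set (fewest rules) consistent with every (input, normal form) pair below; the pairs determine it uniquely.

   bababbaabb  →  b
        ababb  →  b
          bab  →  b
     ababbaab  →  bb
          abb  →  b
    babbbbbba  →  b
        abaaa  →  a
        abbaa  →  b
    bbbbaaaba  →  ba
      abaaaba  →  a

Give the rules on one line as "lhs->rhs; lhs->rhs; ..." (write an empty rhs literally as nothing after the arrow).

  | bababbaabb => babbaabb => bbaabb => bbbb => bab => b
  | ababb => abb => b
  | bab => b
  | ababbaab => abbaab => baab => bb

aa->; ab->; bbb->ba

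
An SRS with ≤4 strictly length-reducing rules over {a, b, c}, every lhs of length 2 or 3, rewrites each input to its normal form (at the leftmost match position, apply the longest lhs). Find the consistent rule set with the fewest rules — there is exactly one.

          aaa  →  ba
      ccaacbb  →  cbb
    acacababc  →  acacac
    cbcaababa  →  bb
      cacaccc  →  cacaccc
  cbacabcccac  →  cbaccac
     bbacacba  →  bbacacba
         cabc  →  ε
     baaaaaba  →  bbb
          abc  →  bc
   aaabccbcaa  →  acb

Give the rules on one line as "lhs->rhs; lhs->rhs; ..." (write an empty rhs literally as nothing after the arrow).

  | aaa => ba
  | ccaacbb => ccbcbb => cbb
  | acacababc => acacbabc => acacac
  | cbcaababa => aababa => bbaba => baa => bb

aa->b; ab->b; bab->a; cbc->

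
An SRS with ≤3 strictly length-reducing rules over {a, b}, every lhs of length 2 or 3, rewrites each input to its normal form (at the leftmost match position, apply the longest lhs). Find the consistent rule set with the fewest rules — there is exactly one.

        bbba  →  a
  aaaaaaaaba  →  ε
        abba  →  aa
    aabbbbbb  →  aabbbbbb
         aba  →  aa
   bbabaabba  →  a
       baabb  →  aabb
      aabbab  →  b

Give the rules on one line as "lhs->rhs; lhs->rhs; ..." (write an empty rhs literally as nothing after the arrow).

  | bbba => bba => ba => a
  | aaaaaaaaba => aaaaaba => aaba => aaa => ε
  | abba => aba => aa
  | aabbbbbb

aaa->; ba->a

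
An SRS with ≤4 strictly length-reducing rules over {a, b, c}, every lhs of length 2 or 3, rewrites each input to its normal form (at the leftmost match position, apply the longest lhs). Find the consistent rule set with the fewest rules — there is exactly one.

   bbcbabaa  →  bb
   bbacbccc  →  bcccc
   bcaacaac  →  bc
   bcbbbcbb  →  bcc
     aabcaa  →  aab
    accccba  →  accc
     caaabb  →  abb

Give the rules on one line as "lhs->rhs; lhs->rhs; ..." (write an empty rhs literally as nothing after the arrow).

ba->; ca->b; cb->c

  | bbcbabaa => bbcabaa => bbbbaa => bbba => bb
  | bbacbccc => bcbccc => bcccc
  | bcaacaac => bbacaac => bcaac => bbac => bc
  | bcbbbcbb => bcbbcbb => bcbcbb => bccbb => bccb => bcc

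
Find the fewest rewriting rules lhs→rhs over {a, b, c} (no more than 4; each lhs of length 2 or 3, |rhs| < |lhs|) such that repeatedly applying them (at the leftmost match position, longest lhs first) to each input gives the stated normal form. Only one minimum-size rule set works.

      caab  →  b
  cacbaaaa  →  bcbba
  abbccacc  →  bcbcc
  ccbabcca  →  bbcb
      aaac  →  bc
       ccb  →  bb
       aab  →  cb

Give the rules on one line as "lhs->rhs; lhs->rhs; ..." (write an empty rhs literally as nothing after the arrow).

  | caab => bab => b
  | cacbaaaa => bcbaaaa => bcbcaa => bcbba
  | abbccacc => bccacc => bcbcc
  | ccbabcca => bbabcca => bbcca => bbcb

aa->c; ab->; ca->b; ccb->bb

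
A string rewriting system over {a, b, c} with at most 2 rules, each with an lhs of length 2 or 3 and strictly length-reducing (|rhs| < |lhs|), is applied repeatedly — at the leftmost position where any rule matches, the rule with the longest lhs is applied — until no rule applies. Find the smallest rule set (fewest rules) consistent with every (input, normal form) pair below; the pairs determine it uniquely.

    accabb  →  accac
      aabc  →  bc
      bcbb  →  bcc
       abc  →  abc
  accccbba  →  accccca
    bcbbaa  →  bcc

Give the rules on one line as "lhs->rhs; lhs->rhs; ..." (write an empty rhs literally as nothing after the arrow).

aa->; bb->c

  | accabb => accac
  | aabc => bc
  | bcbb => bcc
  | abc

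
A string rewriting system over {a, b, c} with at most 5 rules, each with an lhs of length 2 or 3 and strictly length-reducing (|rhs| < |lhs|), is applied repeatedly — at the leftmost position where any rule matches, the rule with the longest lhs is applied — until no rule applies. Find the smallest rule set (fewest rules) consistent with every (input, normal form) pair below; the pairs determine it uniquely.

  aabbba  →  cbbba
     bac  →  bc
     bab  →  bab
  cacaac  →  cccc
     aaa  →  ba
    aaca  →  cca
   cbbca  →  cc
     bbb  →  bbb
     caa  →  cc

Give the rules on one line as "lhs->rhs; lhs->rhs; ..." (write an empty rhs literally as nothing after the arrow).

aa->c; aaa->ba; ac->c; bbc->a

  | aabbba => cbbba
  | bac => bc
  | bab
  | cacaac => ccaac => cccc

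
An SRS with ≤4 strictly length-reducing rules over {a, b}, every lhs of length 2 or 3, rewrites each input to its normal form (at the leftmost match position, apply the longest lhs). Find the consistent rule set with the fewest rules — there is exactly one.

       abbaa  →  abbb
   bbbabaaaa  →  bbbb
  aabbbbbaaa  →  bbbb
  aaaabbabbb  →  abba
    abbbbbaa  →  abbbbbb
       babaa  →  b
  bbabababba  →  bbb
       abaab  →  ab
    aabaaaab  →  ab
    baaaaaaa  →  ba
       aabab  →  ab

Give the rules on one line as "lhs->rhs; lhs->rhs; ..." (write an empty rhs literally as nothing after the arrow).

  | abbaa => abbb
  | bbbabaaaa => bbbaaaaa => bbbaa => bbbb
  | aabbbbbaaa => bbbbaaa => bbbb
  | aaaabbabbb => abbabbb => abbabb => abbab => abba

aa->b; aaa->; aab->; bab->ba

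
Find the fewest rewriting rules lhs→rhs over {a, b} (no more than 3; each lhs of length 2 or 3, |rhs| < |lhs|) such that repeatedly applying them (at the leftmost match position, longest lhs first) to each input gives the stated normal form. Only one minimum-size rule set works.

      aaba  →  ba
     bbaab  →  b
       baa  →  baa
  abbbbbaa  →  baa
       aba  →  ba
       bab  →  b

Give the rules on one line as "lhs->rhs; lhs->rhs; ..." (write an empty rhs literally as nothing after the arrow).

  | aaba => aba => ba
  | bbaab => baab => bab => bb => b
  | baa
  | abbbbbaa => bbbbbaa => bbbbaa => bbbaa => bbaa => baa

ab->b; bb->b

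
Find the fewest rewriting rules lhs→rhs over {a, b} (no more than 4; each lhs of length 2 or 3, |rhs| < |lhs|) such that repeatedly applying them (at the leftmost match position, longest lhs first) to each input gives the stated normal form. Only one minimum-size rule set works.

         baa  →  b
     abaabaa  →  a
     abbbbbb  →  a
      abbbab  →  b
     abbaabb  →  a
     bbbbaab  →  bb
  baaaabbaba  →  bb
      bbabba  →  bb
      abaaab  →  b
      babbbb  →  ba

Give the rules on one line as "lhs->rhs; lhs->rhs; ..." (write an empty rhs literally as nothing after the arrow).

aa->; ab->a; bbb->bb

  | baa => b
  | abaabaa => aaabaa => abaa => aaa => a
  | abbbbbb => abbbbb => abbbb => abbb => abb => ab => a
  | abbbab => abbab => abab => aab => b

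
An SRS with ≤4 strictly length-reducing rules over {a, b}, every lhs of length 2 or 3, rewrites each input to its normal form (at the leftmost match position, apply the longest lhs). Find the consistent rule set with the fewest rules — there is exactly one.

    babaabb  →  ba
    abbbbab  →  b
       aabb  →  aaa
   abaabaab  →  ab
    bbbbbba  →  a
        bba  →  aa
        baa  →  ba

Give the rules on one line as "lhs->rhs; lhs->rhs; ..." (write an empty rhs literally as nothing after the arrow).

  | babaabb => babb => baa => ba
  | abbbbab => abab => b
  | aabb => aaa
  | abaabaab => abaab => ab

aba->; baa->ba; bb->a; bbb->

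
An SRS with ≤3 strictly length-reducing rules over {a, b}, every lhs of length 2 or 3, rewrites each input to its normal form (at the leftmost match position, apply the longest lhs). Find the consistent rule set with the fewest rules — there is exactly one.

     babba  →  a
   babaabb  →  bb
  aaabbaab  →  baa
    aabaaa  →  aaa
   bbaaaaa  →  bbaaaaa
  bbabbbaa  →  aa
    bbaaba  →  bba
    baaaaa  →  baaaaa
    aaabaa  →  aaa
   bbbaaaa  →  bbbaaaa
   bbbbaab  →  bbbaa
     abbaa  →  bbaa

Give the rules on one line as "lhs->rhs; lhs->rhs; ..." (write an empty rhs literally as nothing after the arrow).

  | babba => aaba => a
  | babaabb => aaaabb => aaabb => aabb => abb => bb
  | aaabbaab => aabbaab => abbaab => bbaab => bbab => baa
  | aabaaa => aaa

ab->b; aba->; bab->aa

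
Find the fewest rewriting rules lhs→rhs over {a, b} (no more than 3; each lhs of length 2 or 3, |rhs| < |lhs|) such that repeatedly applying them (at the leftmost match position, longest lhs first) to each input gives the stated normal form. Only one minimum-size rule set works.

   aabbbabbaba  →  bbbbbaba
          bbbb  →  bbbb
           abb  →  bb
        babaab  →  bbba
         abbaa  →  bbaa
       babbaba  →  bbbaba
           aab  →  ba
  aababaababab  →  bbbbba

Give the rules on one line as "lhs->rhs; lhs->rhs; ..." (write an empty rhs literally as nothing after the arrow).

  | aabbbabbaba => babbabbaba => bbbabbaba => bbbbbaba
  | bbbb
  | abb => bb
  | babaab => babba => bbba

aab->ba; abb->bb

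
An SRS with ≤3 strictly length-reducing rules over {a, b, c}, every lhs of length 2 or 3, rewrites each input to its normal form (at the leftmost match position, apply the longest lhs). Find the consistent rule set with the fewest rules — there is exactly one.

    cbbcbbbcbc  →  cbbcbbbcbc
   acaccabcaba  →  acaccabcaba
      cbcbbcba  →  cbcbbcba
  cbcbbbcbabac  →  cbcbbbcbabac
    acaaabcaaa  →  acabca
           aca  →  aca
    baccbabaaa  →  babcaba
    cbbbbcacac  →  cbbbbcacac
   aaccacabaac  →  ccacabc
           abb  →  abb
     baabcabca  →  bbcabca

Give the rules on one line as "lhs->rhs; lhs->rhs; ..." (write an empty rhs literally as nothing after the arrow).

  | cbbcbbbcbc
  | acaccabcaba
  | cbcbbcba
  | cbcbbbcbabac

aa->; ccb->bc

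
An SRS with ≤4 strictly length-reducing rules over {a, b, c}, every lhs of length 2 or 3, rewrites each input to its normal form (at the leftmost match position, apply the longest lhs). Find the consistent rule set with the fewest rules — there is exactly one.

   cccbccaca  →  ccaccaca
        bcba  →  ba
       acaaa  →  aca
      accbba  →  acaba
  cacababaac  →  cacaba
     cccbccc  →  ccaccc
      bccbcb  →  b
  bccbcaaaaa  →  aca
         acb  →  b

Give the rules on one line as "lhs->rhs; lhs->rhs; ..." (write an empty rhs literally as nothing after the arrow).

  | cccbccaca => ccaccaca
  | bcba => ba
  | acaaa => aca
  | accbba => acaba

aa->; acb->b; bc->; cb->a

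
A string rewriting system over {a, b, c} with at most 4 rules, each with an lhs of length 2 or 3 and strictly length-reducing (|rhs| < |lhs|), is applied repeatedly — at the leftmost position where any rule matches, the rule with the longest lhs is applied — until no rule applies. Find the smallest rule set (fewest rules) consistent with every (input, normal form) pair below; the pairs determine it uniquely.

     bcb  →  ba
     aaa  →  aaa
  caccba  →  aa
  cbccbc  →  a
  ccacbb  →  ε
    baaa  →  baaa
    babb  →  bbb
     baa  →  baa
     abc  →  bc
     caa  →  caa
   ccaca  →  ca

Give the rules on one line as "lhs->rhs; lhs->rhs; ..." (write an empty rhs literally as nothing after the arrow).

ab->b; cac->; cb->a; cbb->

  | bcb => ba
  | aaa
  | caccba => cba => aa
  | cbccbc => accbc => acac => a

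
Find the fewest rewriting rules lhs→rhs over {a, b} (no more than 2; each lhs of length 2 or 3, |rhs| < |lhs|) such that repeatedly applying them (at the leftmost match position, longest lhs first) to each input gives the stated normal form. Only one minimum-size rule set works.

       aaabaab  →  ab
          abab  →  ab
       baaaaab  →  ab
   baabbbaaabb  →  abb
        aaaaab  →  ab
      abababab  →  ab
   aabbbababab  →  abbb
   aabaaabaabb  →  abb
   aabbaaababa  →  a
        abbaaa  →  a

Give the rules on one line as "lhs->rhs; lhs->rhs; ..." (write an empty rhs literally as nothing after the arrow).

aa->a; ba->

  | aaabaab => aabaab => abaab => aab => ab
  | abab => ab
  | baaaaab => aaaab => aaab => aab => ab
  | baabbbaaabb => abbbaaabb => abbaabb => ababb => abb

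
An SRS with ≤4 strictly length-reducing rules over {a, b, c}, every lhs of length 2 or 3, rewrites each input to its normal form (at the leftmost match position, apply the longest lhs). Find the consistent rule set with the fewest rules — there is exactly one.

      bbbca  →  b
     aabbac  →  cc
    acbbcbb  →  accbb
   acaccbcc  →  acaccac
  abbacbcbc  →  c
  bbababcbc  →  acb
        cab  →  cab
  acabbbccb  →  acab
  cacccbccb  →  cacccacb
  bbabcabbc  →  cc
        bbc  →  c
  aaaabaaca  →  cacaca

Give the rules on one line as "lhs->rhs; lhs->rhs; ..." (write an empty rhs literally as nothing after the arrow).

  | bbbca => bbaa => bca => aa => b
  | aabbac => bbbac => bbcc => bac => cc
  | acbbcbb => acbabb => accbb
  | acaccbcc => acaccac

aa->b; ba->c; bc->a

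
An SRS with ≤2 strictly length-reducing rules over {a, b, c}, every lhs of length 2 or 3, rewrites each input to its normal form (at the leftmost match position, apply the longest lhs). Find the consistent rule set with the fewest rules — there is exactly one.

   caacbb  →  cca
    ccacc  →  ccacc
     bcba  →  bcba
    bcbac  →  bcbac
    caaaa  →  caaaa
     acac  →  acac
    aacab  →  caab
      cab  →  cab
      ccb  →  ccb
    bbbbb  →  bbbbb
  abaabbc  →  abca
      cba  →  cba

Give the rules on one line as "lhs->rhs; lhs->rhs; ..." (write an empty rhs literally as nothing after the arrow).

  | caacbb => ccabb => cca
  | ccacc
  | bcba
  | bcbac

aac->ca; abb->a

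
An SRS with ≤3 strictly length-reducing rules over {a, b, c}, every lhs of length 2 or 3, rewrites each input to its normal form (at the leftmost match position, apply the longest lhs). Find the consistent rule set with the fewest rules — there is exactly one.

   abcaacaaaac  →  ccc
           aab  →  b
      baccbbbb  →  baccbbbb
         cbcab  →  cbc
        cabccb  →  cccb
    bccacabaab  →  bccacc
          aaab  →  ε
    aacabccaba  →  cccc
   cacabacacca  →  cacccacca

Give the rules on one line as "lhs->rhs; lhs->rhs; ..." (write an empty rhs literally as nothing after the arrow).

  | abcaacaaaac => caacaaaac => ccaaaac => ccaac => ccc
  | aab => b
  | baccbbbb
  | cbcab => cbc

aa->; ab->; aba->c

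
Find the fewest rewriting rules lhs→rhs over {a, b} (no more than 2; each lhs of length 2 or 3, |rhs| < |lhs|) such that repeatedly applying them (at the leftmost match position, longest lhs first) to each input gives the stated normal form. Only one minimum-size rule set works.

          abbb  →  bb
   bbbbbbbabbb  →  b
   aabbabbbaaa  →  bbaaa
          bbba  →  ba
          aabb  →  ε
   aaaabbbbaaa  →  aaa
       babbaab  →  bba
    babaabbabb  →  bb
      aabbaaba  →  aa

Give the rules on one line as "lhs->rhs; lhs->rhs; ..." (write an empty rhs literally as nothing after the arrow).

  | abbb => bb
  | bbbbbbbabbb => bbbbbabbb => bbbabbb => babbb => bbb => b
  | aabbabbbaaa => ababbbaaa => abbbaaa => bbaaa
  | bbba => ba

ab->; bbb->b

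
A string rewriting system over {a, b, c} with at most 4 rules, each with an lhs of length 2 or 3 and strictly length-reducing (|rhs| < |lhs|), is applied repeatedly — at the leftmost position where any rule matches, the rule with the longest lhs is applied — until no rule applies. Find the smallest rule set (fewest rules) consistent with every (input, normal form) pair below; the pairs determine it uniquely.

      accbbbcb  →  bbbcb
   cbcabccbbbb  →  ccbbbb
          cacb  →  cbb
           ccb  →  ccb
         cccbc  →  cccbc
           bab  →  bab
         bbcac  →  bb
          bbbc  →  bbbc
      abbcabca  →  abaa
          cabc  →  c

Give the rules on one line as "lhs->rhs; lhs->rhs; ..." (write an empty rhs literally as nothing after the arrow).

ac->b; acc->; bca->a; cab->

  | accbbbcb => bbbcb
  | cbcabccbbbb => cabccbbbb => ccbbbb
  | cacb => cbb
  | ccb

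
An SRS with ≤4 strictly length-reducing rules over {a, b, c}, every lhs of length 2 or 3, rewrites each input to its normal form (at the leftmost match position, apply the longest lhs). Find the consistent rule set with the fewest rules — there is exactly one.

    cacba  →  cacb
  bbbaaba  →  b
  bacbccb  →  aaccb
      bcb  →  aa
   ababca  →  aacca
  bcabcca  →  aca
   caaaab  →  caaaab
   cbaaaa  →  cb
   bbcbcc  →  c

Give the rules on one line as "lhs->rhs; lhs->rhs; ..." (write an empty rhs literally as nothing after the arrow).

ba->b; bab->ac; bc->; bcb->aa

  | cacba => cacb
  | bbbaaba => bbbaba => bbaca => bbca => ba => b
  | bacbccb => bcbccb => aaccb
  | bcb => aa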